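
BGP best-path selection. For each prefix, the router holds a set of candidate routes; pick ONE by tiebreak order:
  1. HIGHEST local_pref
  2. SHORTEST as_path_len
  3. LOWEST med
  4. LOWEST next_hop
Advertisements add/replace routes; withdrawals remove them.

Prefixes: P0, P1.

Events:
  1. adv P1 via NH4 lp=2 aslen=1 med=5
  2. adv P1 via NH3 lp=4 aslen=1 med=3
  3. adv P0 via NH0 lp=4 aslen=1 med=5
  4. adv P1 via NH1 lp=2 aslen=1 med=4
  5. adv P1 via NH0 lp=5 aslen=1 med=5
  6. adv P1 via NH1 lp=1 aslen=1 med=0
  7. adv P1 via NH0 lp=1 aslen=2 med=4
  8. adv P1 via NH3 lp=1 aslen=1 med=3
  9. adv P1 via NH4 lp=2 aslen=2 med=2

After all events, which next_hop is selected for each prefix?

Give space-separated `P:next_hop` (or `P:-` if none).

Op 1: best P0=- P1=NH4
Op 2: best P0=- P1=NH3
Op 3: best P0=NH0 P1=NH3
Op 4: best P0=NH0 P1=NH3
Op 5: best P0=NH0 P1=NH0
Op 6: best P0=NH0 P1=NH0
Op 7: best P0=NH0 P1=NH3
Op 8: best P0=NH0 P1=NH4
Op 9: best P0=NH0 P1=NH4

Answer: P0:NH0 P1:NH4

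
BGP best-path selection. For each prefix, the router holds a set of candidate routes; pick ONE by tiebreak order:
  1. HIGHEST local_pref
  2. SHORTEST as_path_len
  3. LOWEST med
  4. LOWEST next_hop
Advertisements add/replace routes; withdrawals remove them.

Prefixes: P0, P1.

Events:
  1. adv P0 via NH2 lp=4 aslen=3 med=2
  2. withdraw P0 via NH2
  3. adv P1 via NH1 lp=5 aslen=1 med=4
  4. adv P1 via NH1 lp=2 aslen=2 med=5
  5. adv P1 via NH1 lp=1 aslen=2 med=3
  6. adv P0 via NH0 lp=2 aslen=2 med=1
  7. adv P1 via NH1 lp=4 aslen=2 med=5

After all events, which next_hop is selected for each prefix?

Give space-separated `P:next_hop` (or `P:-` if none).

Answer: P0:NH0 P1:NH1

Derivation:
Op 1: best P0=NH2 P1=-
Op 2: best P0=- P1=-
Op 3: best P0=- P1=NH1
Op 4: best P0=- P1=NH1
Op 5: best P0=- P1=NH1
Op 6: best P0=NH0 P1=NH1
Op 7: best P0=NH0 P1=NH1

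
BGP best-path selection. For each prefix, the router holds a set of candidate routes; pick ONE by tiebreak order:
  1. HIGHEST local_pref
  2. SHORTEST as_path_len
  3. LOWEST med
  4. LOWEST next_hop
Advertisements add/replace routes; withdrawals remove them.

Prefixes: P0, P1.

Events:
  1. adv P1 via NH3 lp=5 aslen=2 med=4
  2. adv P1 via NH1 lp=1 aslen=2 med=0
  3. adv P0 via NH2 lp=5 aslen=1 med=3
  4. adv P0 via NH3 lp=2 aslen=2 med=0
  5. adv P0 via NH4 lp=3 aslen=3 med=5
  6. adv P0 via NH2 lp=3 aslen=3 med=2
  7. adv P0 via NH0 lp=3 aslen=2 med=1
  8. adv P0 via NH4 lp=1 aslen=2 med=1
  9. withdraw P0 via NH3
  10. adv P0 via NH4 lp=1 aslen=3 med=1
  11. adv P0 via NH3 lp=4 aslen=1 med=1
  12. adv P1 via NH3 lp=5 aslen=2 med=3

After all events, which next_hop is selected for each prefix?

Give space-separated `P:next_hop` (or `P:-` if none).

Answer: P0:NH3 P1:NH3

Derivation:
Op 1: best P0=- P1=NH3
Op 2: best P0=- P1=NH3
Op 3: best P0=NH2 P1=NH3
Op 4: best P0=NH2 P1=NH3
Op 5: best P0=NH2 P1=NH3
Op 6: best P0=NH2 P1=NH3
Op 7: best P0=NH0 P1=NH3
Op 8: best P0=NH0 P1=NH3
Op 9: best P0=NH0 P1=NH3
Op 10: best P0=NH0 P1=NH3
Op 11: best P0=NH3 P1=NH3
Op 12: best P0=NH3 P1=NH3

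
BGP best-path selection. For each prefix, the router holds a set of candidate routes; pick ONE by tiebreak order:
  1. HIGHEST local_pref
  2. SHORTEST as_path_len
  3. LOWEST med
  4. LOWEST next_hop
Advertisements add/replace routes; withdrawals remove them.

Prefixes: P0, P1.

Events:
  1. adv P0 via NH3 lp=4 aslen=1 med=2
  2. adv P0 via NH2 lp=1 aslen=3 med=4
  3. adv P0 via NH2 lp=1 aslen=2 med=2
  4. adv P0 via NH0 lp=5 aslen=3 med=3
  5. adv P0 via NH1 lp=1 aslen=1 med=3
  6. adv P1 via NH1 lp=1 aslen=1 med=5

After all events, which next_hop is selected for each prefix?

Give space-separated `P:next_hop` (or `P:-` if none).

Answer: P0:NH0 P1:NH1

Derivation:
Op 1: best P0=NH3 P1=-
Op 2: best P0=NH3 P1=-
Op 3: best P0=NH3 P1=-
Op 4: best P0=NH0 P1=-
Op 5: best P0=NH0 P1=-
Op 6: best P0=NH0 P1=NH1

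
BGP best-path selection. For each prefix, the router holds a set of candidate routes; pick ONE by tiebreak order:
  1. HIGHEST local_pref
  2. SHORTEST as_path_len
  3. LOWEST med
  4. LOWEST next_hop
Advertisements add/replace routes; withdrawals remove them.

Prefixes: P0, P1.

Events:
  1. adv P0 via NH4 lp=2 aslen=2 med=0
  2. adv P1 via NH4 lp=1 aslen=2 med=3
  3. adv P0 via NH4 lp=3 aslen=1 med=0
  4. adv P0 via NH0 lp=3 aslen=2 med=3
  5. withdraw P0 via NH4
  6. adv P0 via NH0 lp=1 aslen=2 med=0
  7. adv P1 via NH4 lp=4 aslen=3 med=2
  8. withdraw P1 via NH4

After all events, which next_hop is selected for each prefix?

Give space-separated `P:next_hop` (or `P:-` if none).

Answer: P0:NH0 P1:-

Derivation:
Op 1: best P0=NH4 P1=-
Op 2: best P0=NH4 P1=NH4
Op 3: best P0=NH4 P1=NH4
Op 4: best P0=NH4 P1=NH4
Op 5: best P0=NH0 P1=NH4
Op 6: best P0=NH0 P1=NH4
Op 7: best P0=NH0 P1=NH4
Op 8: best P0=NH0 P1=-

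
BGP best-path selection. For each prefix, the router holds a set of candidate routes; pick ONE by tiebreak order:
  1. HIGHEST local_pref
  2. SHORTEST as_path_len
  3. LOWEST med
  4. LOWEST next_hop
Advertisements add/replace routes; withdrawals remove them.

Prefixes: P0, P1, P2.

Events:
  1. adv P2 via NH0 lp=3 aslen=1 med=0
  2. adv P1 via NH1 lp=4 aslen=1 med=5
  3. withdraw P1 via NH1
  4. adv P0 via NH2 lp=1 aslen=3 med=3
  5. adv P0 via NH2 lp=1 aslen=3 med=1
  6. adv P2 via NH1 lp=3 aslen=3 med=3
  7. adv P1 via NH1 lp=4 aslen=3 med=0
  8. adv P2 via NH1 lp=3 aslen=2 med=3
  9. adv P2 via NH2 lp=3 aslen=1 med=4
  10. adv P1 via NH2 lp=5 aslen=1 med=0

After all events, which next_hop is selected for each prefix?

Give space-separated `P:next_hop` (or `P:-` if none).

Op 1: best P0=- P1=- P2=NH0
Op 2: best P0=- P1=NH1 P2=NH0
Op 3: best P0=- P1=- P2=NH0
Op 4: best P0=NH2 P1=- P2=NH0
Op 5: best P0=NH2 P1=- P2=NH0
Op 6: best P0=NH2 P1=- P2=NH0
Op 7: best P0=NH2 P1=NH1 P2=NH0
Op 8: best P0=NH2 P1=NH1 P2=NH0
Op 9: best P0=NH2 P1=NH1 P2=NH0
Op 10: best P0=NH2 P1=NH2 P2=NH0

Answer: P0:NH2 P1:NH2 P2:NH0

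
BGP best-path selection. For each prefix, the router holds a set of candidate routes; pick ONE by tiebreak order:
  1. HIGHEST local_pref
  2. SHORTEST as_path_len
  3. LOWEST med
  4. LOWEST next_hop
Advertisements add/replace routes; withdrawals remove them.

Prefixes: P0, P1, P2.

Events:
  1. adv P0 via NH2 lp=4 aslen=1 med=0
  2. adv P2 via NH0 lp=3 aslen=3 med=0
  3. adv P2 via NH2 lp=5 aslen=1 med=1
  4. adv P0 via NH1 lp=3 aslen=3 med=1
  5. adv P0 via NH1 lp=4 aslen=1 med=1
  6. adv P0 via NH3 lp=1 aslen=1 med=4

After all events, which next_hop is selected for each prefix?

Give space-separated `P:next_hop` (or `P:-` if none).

Answer: P0:NH2 P1:- P2:NH2

Derivation:
Op 1: best P0=NH2 P1=- P2=-
Op 2: best P0=NH2 P1=- P2=NH0
Op 3: best P0=NH2 P1=- P2=NH2
Op 4: best P0=NH2 P1=- P2=NH2
Op 5: best P0=NH2 P1=- P2=NH2
Op 6: best P0=NH2 P1=- P2=NH2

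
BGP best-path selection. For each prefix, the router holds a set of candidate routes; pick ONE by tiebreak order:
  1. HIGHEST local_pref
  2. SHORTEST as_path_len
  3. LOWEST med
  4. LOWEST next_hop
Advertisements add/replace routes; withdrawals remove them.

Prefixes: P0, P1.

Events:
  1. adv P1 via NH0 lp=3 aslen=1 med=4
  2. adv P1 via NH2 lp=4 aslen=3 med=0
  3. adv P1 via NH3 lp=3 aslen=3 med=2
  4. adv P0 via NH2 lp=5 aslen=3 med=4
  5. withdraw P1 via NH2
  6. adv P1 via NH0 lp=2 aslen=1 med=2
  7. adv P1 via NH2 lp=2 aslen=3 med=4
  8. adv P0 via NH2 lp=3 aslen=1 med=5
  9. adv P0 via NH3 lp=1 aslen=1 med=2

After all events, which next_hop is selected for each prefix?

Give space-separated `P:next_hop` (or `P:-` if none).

Op 1: best P0=- P1=NH0
Op 2: best P0=- P1=NH2
Op 3: best P0=- P1=NH2
Op 4: best P0=NH2 P1=NH2
Op 5: best P0=NH2 P1=NH0
Op 6: best P0=NH2 P1=NH3
Op 7: best P0=NH2 P1=NH3
Op 8: best P0=NH2 P1=NH3
Op 9: best P0=NH2 P1=NH3

Answer: P0:NH2 P1:NH3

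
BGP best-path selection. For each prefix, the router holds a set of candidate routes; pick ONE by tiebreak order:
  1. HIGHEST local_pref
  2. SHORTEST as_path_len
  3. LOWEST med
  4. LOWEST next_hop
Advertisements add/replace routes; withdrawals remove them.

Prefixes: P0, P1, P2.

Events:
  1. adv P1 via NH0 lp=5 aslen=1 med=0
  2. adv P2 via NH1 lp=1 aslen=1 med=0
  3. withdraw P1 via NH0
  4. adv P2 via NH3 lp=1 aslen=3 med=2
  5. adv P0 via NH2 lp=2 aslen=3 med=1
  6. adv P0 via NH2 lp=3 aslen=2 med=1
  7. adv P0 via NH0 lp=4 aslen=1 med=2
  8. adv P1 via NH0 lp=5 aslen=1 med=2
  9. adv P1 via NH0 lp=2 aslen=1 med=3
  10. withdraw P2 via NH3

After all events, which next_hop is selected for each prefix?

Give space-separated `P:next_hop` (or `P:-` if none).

Op 1: best P0=- P1=NH0 P2=-
Op 2: best P0=- P1=NH0 P2=NH1
Op 3: best P0=- P1=- P2=NH1
Op 4: best P0=- P1=- P2=NH1
Op 5: best P0=NH2 P1=- P2=NH1
Op 6: best P0=NH2 P1=- P2=NH1
Op 7: best P0=NH0 P1=- P2=NH1
Op 8: best P0=NH0 P1=NH0 P2=NH1
Op 9: best P0=NH0 P1=NH0 P2=NH1
Op 10: best P0=NH0 P1=NH0 P2=NH1

Answer: P0:NH0 P1:NH0 P2:NH1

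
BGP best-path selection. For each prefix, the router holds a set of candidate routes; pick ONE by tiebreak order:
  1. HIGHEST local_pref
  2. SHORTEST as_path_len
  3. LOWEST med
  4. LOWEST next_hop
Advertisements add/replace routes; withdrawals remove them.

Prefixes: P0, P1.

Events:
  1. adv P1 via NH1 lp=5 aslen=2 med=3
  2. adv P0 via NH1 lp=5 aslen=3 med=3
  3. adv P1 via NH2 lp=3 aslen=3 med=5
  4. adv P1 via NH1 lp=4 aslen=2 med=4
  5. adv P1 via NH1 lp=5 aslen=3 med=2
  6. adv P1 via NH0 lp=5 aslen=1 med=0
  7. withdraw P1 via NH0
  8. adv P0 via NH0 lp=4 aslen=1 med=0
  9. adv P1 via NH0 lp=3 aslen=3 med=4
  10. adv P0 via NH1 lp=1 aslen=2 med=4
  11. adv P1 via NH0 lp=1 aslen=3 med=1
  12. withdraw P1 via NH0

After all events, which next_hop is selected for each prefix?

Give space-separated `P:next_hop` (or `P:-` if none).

Answer: P0:NH0 P1:NH1

Derivation:
Op 1: best P0=- P1=NH1
Op 2: best P0=NH1 P1=NH1
Op 3: best P0=NH1 P1=NH1
Op 4: best P0=NH1 P1=NH1
Op 5: best P0=NH1 P1=NH1
Op 6: best P0=NH1 P1=NH0
Op 7: best P0=NH1 P1=NH1
Op 8: best P0=NH1 P1=NH1
Op 9: best P0=NH1 P1=NH1
Op 10: best P0=NH0 P1=NH1
Op 11: best P0=NH0 P1=NH1
Op 12: best P0=NH0 P1=NH1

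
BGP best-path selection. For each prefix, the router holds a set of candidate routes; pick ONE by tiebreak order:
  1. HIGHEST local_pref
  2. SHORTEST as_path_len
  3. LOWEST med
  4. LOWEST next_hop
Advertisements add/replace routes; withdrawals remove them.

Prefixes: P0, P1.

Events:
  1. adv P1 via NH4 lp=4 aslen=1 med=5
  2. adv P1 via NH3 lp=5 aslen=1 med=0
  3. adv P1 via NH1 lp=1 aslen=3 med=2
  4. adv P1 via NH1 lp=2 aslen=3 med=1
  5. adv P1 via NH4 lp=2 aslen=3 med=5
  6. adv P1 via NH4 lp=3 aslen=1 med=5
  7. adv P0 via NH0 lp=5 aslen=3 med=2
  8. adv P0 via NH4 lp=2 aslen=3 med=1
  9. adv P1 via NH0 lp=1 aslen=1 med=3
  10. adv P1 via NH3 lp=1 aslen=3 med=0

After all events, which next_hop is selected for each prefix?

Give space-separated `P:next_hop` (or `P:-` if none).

Answer: P0:NH0 P1:NH4

Derivation:
Op 1: best P0=- P1=NH4
Op 2: best P0=- P1=NH3
Op 3: best P0=- P1=NH3
Op 4: best P0=- P1=NH3
Op 5: best P0=- P1=NH3
Op 6: best P0=- P1=NH3
Op 7: best P0=NH0 P1=NH3
Op 8: best P0=NH0 P1=NH3
Op 9: best P0=NH0 P1=NH3
Op 10: best P0=NH0 P1=NH4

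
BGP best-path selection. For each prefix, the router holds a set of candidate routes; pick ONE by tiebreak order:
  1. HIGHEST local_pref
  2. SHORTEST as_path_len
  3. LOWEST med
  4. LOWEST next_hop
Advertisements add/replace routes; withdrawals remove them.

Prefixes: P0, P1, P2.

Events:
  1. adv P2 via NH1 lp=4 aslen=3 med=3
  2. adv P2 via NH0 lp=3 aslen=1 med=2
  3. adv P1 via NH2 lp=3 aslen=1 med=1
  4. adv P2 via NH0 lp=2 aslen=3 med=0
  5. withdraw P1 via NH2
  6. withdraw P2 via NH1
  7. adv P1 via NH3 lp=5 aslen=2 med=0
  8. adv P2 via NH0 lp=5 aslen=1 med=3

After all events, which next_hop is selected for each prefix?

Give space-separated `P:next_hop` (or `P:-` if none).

Answer: P0:- P1:NH3 P2:NH0

Derivation:
Op 1: best P0=- P1=- P2=NH1
Op 2: best P0=- P1=- P2=NH1
Op 3: best P0=- P1=NH2 P2=NH1
Op 4: best P0=- P1=NH2 P2=NH1
Op 5: best P0=- P1=- P2=NH1
Op 6: best P0=- P1=- P2=NH0
Op 7: best P0=- P1=NH3 P2=NH0
Op 8: best P0=- P1=NH3 P2=NH0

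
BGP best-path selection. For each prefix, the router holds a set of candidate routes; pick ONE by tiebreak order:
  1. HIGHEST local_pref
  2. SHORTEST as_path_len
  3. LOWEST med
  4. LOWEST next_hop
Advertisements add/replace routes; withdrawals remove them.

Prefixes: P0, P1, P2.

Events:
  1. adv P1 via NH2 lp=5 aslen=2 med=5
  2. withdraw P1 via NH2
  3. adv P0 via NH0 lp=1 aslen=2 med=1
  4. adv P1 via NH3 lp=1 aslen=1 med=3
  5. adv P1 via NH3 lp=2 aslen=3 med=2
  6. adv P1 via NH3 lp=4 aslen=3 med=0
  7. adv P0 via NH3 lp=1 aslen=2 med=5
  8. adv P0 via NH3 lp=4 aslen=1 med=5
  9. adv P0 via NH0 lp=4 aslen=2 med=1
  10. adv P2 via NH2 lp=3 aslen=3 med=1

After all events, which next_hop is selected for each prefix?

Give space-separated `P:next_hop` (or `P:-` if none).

Answer: P0:NH3 P1:NH3 P2:NH2

Derivation:
Op 1: best P0=- P1=NH2 P2=-
Op 2: best P0=- P1=- P2=-
Op 3: best P0=NH0 P1=- P2=-
Op 4: best P0=NH0 P1=NH3 P2=-
Op 5: best P0=NH0 P1=NH3 P2=-
Op 6: best P0=NH0 P1=NH3 P2=-
Op 7: best P0=NH0 P1=NH3 P2=-
Op 8: best P0=NH3 P1=NH3 P2=-
Op 9: best P0=NH3 P1=NH3 P2=-
Op 10: best P0=NH3 P1=NH3 P2=NH2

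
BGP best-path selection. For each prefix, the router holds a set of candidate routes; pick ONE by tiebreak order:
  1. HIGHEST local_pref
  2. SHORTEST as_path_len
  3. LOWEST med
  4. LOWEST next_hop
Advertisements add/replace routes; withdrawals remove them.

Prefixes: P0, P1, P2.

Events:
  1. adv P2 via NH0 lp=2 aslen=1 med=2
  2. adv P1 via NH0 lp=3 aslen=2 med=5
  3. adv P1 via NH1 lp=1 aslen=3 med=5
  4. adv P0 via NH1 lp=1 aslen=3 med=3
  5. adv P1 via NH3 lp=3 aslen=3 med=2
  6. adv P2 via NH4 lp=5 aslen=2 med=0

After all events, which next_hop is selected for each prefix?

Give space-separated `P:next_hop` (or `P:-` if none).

Answer: P0:NH1 P1:NH0 P2:NH4

Derivation:
Op 1: best P0=- P1=- P2=NH0
Op 2: best P0=- P1=NH0 P2=NH0
Op 3: best P0=- P1=NH0 P2=NH0
Op 4: best P0=NH1 P1=NH0 P2=NH0
Op 5: best P0=NH1 P1=NH0 P2=NH0
Op 6: best P0=NH1 P1=NH0 P2=NH4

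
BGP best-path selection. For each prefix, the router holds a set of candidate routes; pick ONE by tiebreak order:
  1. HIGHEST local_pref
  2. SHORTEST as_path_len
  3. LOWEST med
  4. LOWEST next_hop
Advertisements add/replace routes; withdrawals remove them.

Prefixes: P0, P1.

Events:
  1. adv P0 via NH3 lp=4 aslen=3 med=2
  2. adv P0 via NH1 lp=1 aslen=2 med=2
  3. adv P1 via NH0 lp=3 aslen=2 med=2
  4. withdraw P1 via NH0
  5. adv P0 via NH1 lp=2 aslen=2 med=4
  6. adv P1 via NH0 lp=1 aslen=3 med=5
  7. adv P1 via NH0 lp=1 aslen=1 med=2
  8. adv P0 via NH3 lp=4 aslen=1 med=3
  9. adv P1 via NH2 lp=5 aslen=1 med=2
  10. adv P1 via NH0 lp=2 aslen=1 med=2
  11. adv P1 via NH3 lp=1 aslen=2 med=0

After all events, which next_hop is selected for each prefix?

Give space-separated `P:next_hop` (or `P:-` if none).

Op 1: best P0=NH3 P1=-
Op 2: best P0=NH3 P1=-
Op 3: best P0=NH3 P1=NH0
Op 4: best P0=NH3 P1=-
Op 5: best P0=NH3 P1=-
Op 6: best P0=NH3 P1=NH0
Op 7: best P0=NH3 P1=NH0
Op 8: best P0=NH3 P1=NH0
Op 9: best P0=NH3 P1=NH2
Op 10: best P0=NH3 P1=NH2
Op 11: best P0=NH3 P1=NH2

Answer: P0:NH3 P1:NH2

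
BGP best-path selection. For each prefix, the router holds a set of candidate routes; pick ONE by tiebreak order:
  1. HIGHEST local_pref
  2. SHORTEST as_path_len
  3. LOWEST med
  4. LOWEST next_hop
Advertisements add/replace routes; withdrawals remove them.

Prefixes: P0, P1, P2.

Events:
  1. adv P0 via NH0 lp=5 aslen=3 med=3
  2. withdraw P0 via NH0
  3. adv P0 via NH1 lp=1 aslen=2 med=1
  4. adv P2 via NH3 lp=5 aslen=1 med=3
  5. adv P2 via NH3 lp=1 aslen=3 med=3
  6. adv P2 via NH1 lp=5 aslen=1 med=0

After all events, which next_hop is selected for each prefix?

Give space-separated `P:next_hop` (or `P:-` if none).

Answer: P0:NH1 P1:- P2:NH1

Derivation:
Op 1: best P0=NH0 P1=- P2=-
Op 2: best P0=- P1=- P2=-
Op 3: best P0=NH1 P1=- P2=-
Op 4: best P0=NH1 P1=- P2=NH3
Op 5: best P0=NH1 P1=- P2=NH3
Op 6: best P0=NH1 P1=- P2=NH1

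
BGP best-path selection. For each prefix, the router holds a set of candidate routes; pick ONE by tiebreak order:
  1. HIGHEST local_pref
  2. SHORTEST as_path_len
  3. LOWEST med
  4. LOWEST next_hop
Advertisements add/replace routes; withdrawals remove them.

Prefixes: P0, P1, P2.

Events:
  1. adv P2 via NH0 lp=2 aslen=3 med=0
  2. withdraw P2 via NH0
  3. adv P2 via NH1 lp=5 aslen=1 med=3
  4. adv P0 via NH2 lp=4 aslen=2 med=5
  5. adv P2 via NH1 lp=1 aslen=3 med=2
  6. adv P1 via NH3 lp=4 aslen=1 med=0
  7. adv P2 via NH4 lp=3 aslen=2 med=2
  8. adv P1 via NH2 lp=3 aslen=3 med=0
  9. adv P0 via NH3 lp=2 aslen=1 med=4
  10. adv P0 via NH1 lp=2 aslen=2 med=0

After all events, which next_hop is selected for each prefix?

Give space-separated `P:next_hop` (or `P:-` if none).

Answer: P0:NH2 P1:NH3 P2:NH4

Derivation:
Op 1: best P0=- P1=- P2=NH0
Op 2: best P0=- P1=- P2=-
Op 3: best P0=- P1=- P2=NH1
Op 4: best P0=NH2 P1=- P2=NH1
Op 5: best P0=NH2 P1=- P2=NH1
Op 6: best P0=NH2 P1=NH3 P2=NH1
Op 7: best P0=NH2 P1=NH3 P2=NH4
Op 8: best P0=NH2 P1=NH3 P2=NH4
Op 9: best P0=NH2 P1=NH3 P2=NH4
Op 10: best P0=NH2 P1=NH3 P2=NH4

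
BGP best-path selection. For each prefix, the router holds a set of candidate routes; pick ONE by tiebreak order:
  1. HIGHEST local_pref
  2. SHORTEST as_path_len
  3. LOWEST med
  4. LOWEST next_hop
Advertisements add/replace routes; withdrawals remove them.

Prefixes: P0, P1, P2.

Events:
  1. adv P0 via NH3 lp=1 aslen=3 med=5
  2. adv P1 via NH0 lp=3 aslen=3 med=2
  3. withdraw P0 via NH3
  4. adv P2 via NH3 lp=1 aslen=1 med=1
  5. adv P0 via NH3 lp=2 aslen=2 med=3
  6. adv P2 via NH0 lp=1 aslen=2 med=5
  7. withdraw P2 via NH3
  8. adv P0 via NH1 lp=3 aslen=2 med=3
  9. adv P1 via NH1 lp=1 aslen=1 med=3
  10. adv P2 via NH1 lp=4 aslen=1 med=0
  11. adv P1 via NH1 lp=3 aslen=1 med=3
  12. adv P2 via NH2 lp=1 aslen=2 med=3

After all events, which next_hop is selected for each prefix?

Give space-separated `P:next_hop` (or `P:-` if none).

Op 1: best P0=NH3 P1=- P2=-
Op 2: best P0=NH3 P1=NH0 P2=-
Op 3: best P0=- P1=NH0 P2=-
Op 4: best P0=- P1=NH0 P2=NH3
Op 5: best P0=NH3 P1=NH0 P2=NH3
Op 6: best P0=NH3 P1=NH0 P2=NH3
Op 7: best P0=NH3 P1=NH0 P2=NH0
Op 8: best P0=NH1 P1=NH0 P2=NH0
Op 9: best P0=NH1 P1=NH0 P2=NH0
Op 10: best P0=NH1 P1=NH0 P2=NH1
Op 11: best P0=NH1 P1=NH1 P2=NH1
Op 12: best P0=NH1 P1=NH1 P2=NH1

Answer: P0:NH1 P1:NH1 P2:NH1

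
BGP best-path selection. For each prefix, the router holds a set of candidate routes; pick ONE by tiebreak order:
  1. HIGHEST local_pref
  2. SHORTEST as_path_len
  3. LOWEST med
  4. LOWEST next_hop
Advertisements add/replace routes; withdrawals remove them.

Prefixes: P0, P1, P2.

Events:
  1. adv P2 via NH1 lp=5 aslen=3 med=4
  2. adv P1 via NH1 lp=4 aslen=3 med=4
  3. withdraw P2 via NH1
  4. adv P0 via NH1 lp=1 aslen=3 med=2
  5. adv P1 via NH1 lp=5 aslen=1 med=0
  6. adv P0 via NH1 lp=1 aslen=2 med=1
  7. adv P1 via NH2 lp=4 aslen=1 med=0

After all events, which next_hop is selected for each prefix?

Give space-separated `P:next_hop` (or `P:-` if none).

Answer: P0:NH1 P1:NH1 P2:-

Derivation:
Op 1: best P0=- P1=- P2=NH1
Op 2: best P0=- P1=NH1 P2=NH1
Op 3: best P0=- P1=NH1 P2=-
Op 4: best P0=NH1 P1=NH1 P2=-
Op 5: best P0=NH1 P1=NH1 P2=-
Op 6: best P0=NH1 P1=NH1 P2=-
Op 7: best P0=NH1 P1=NH1 P2=-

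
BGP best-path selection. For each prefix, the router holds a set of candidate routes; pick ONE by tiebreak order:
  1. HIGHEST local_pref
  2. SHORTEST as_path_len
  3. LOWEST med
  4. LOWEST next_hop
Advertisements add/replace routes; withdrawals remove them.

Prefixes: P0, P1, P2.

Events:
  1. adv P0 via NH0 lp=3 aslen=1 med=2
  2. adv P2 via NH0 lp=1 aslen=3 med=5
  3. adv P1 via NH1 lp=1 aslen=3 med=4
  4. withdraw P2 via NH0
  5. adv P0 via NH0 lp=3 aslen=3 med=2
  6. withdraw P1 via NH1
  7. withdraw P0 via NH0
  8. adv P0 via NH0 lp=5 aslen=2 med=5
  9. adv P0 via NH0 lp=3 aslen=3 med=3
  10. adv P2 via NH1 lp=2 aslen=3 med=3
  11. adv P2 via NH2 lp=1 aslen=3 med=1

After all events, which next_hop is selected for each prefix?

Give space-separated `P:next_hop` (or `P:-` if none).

Op 1: best P0=NH0 P1=- P2=-
Op 2: best P0=NH0 P1=- P2=NH0
Op 3: best P0=NH0 P1=NH1 P2=NH0
Op 4: best P0=NH0 P1=NH1 P2=-
Op 5: best P0=NH0 P1=NH1 P2=-
Op 6: best P0=NH0 P1=- P2=-
Op 7: best P0=- P1=- P2=-
Op 8: best P0=NH0 P1=- P2=-
Op 9: best P0=NH0 P1=- P2=-
Op 10: best P0=NH0 P1=- P2=NH1
Op 11: best P0=NH0 P1=- P2=NH1

Answer: P0:NH0 P1:- P2:NH1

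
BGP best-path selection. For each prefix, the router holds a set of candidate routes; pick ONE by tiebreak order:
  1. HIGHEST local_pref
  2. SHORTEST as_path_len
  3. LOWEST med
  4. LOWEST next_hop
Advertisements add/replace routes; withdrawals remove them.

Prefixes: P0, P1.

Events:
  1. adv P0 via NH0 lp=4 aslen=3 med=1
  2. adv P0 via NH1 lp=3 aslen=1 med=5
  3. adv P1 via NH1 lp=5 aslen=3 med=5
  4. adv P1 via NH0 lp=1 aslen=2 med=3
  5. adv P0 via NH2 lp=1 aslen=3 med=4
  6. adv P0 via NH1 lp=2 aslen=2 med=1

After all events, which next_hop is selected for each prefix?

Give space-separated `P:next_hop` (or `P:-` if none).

Op 1: best P0=NH0 P1=-
Op 2: best P0=NH0 P1=-
Op 3: best P0=NH0 P1=NH1
Op 4: best P0=NH0 P1=NH1
Op 5: best P0=NH0 P1=NH1
Op 6: best P0=NH0 P1=NH1

Answer: P0:NH0 P1:NH1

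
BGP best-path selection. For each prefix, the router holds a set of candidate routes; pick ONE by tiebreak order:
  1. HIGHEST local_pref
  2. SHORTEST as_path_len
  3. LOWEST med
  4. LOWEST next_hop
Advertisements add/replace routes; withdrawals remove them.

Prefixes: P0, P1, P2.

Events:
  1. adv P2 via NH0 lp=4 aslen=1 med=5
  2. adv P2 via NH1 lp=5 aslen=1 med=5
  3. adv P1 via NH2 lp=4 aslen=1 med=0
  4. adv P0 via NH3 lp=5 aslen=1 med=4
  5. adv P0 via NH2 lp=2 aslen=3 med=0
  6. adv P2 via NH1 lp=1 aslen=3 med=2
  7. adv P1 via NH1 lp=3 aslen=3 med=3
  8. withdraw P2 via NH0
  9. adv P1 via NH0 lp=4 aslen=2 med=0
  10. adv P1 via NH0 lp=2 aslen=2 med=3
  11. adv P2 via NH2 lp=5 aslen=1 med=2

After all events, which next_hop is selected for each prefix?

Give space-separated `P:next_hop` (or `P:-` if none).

Op 1: best P0=- P1=- P2=NH0
Op 2: best P0=- P1=- P2=NH1
Op 3: best P0=- P1=NH2 P2=NH1
Op 4: best P0=NH3 P1=NH2 P2=NH1
Op 5: best P0=NH3 P1=NH2 P2=NH1
Op 6: best P0=NH3 P1=NH2 P2=NH0
Op 7: best P0=NH3 P1=NH2 P2=NH0
Op 8: best P0=NH3 P1=NH2 P2=NH1
Op 9: best P0=NH3 P1=NH2 P2=NH1
Op 10: best P0=NH3 P1=NH2 P2=NH1
Op 11: best P0=NH3 P1=NH2 P2=NH2

Answer: P0:NH3 P1:NH2 P2:NH2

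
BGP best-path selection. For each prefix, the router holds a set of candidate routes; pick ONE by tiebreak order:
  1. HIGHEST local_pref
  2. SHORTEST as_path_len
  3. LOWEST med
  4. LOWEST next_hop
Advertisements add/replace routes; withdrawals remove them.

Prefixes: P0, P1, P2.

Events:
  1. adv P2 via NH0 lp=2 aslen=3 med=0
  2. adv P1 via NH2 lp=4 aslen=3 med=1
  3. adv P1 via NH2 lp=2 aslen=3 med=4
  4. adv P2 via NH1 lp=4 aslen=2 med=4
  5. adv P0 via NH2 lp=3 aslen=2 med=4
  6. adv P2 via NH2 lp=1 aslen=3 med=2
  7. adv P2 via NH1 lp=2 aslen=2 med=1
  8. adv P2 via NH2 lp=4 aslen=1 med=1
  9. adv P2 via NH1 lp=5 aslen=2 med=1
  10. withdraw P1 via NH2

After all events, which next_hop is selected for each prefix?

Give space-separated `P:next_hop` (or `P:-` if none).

Answer: P0:NH2 P1:- P2:NH1

Derivation:
Op 1: best P0=- P1=- P2=NH0
Op 2: best P0=- P1=NH2 P2=NH0
Op 3: best P0=- P1=NH2 P2=NH0
Op 4: best P0=- P1=NH2 P2=NH1
Op 5: best P0=NH2 P1=NH2 P2=NH1
Op 6: best P0=NH2 P1=NH2 P2=NH1
Op 7: best P0=NH2 P1=NH2 P2=NH1
Op 8: best P0=NH2 P1=NH2 P2=NH2
Op 9: best P0=NH2 P1=NH2 P2=NH1
Op 10: best P0=NH2 P1=- P2=NH1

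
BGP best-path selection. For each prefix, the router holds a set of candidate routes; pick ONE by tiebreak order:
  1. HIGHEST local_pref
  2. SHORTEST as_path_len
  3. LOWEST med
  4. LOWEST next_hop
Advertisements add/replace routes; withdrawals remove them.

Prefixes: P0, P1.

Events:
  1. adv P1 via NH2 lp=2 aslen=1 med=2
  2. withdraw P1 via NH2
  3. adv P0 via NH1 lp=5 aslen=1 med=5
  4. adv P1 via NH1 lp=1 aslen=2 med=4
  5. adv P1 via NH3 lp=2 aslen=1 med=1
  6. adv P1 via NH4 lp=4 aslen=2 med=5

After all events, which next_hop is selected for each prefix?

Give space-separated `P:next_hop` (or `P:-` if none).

Answer: P0:NH1 P1:NH4

Derivation:
Op 1: best P0=- P1=NH2
Op 2: best P0=- P1=-
Op 3: best P0=NH1 P1=-
Op 4: best P0=NH1 P1=NH1
Op 5: best P0=NH1 P1=NH3
Op 6: best P0=NH1 P1=NH4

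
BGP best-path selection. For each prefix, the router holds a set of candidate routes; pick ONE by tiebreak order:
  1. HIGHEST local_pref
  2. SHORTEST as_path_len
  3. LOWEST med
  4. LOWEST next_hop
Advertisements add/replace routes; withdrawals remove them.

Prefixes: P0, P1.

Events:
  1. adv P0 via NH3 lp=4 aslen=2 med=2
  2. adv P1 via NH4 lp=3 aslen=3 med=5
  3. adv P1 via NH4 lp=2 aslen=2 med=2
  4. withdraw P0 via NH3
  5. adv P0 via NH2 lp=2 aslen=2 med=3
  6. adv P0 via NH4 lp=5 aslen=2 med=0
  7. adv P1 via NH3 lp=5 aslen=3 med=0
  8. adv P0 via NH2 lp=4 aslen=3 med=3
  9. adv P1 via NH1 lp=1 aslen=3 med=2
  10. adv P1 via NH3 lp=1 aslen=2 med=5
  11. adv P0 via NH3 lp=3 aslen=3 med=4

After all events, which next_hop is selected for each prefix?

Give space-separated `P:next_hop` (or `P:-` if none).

Answer: P0:NH4 P1:NH4

Derivation:
Op 1: best P0=NH3 P1=-
Op 2: best P0=NH3 P1=NH4
Op 3: best P0=NH3 P1=NH4
Op 4: best P0=- P1=NH4
Op 5: best P0=NH2 P1=NH4
Op 6: best P0=NH4 P1=NH4
Op 7: best P0=NH4 P1=NH3
Op 8: best P0=NH4 P1=NH3
Op 9: best P0=NH4 P1=NH3
Op 10: best P0=NH4 P1=NH4
Op 11: best P0=NH4 P1=NH4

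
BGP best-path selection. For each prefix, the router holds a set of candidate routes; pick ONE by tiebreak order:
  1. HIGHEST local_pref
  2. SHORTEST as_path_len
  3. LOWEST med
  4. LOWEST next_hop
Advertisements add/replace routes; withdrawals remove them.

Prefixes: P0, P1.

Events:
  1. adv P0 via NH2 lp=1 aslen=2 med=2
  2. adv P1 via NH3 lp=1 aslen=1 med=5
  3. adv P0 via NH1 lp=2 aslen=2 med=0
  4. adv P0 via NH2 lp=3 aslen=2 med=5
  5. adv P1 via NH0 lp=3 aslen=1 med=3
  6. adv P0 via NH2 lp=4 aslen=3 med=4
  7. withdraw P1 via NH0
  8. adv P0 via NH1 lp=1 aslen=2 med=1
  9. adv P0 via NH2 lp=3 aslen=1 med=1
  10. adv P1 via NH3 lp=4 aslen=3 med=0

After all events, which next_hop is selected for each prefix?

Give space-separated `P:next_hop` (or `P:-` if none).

Answer: P0:NH2 P1:NH3

Derivation:
Op 1: best P0=NH2 P1=-
Op 2: best P0=NH2 P1=NH3
Op 3: best P0=NH1 P1=NH3
Op 4: best P0=NH2 P1=NH3
Op 5: best P0=NH2 P1=NH0
Op 6: best P0=NH2 P1=NH0
Op 7: best P0=NH2 P1=NH3
Op 8: best P0=NH2 P1=NH3
Op 9: best P0=NH2 P1=NH3
Op 10: best P0=NH2 P1=NH3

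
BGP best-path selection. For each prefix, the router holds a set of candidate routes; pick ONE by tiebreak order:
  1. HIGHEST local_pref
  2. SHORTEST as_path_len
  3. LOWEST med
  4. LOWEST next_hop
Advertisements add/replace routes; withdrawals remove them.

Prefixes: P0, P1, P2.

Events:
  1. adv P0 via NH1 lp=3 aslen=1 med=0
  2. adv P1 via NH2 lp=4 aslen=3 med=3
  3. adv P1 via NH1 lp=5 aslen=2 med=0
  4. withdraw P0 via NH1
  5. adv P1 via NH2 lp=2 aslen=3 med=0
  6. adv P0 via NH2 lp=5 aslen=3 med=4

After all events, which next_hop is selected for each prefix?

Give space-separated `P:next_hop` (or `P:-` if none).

Op 1: best P0=NH1 P1=- P2=-
Op 2: best P0=NH1 P1=NH2 P2=-
Op 3: best P0=NH1 P1=NH1 P2=-
Op 4: best P0=- P1=NH1 P2=-
Op 5: best P0=- P1=NH1 P2=-
Op 6: best P0=NH2 P1=NH1 P2=-

Answer: P0:NH2 P1:NH1 P2:-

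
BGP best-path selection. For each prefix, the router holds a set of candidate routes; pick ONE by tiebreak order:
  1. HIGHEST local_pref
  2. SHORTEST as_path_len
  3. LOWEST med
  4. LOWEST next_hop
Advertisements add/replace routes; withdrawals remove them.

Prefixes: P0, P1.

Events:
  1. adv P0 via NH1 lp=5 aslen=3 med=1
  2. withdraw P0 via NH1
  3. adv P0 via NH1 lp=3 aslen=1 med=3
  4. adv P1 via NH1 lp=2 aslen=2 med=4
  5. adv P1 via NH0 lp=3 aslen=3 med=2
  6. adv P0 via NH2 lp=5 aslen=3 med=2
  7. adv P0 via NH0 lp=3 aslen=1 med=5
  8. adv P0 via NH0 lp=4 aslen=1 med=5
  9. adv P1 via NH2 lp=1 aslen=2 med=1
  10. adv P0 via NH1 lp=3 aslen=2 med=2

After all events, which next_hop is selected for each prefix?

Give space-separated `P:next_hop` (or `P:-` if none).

Answer: P0:NH2 P1:NH0

Derivation:
Op 1: best P0=NH1 P1=-
Op 2: best P0=- P1=-
Op 3: best P0=NH1 P1=-
Op 4: best P0=NH1 P1=NH1
Op 5: best P0=NH1 P1=NH0
Op 6: best P0=NH2 P1=NH0
Op 7: best P0=NH2 P1=NH0
Op 8: best P0=NH2 P1=NH0
Op 9: best P0=NH2 P1=NH0
Op 10: best P0=NH2 P1=NH0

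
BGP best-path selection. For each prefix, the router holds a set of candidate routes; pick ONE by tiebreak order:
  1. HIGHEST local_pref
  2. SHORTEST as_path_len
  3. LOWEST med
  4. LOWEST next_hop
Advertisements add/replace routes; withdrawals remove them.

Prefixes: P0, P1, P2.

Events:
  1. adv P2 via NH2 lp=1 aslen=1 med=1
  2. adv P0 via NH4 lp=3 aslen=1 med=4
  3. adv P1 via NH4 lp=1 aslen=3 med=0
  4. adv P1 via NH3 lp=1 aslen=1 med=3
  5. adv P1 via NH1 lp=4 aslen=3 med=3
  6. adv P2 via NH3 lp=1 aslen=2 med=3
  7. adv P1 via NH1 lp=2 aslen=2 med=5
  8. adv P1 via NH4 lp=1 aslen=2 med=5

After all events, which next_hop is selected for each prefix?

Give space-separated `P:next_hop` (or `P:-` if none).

Op 1: best P0=- P1=- P2=NH2
Op 2: best P0=NH4 P1=- P2=NH2
Op 3: best P0=NH4 P1=NH4 P2=NH2
Op 4: best P0=NH4 P1=NH3 P2=NH2
Op 5: best P0=NH4 P1=NH1 P2=NH2
Op 6: best P0=NH4 P1=NH1 P2=NH2
Op 7: best P0=NH4 P1=NH1 P2=NH2
Op 8: best P0=NH4 P1=NH1 P2=NH2

Answer: P0:NH4 P1:NH1 P2:NH2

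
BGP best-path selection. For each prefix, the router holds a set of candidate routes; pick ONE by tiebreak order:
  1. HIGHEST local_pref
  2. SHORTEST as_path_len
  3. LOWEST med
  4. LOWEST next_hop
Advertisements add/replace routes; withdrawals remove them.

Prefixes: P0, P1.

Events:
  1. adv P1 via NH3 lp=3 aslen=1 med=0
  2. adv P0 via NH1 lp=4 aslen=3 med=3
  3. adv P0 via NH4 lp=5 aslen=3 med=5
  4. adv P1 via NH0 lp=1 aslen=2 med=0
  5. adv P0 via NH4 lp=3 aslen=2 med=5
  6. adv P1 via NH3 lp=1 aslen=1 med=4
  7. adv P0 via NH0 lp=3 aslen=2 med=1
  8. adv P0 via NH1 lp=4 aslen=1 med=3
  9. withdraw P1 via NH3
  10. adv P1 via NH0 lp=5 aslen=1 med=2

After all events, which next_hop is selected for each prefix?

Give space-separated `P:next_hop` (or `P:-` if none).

Op 1: best P0=- P1=NH3
Op 2: best P0=NH1 P1=NH3
Op 3: best P0=NH4 P1=NH3
Op 4: best P0=NH4 P1=NH3
Op 5: best P0=NH1 P1=NH3
Op 6: best P0=NH1 P1=NH3
Op 7: best P0=NH1 P1=NH3
Op 8: best P0=NH1 P1=NH3
Op 9: best P0=NH1 P1=NH0
Op 10: best P0=NH1 P1=NH0

Answer: P0:NH1 P1:NH0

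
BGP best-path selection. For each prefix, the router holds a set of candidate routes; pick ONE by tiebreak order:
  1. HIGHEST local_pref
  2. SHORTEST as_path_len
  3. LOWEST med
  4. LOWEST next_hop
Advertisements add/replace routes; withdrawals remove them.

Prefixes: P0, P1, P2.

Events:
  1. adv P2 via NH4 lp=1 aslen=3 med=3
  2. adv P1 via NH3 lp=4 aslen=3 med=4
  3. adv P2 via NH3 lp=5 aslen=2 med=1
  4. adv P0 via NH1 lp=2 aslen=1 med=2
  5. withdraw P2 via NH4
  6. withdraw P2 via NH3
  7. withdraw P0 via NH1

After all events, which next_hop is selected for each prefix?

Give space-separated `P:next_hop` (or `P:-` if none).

Op 1: best P0=- P1=- P2=NH4
Op 2: best P0=- P1=NH3 P2=NH4
Op 3: best P0=- P1=NH3 P2=NH3
Op 4: best P0=NH1 P1=NH3 P2=NH3
Op 5: best P0=NH1 P1=NH3 P2=NH3
Op 6: best P0=NH1 P1=NH3 P2=-
Op 7: best P0=- P1=NH3 P2=-

Answer: P0:- P1:NH3 P2:-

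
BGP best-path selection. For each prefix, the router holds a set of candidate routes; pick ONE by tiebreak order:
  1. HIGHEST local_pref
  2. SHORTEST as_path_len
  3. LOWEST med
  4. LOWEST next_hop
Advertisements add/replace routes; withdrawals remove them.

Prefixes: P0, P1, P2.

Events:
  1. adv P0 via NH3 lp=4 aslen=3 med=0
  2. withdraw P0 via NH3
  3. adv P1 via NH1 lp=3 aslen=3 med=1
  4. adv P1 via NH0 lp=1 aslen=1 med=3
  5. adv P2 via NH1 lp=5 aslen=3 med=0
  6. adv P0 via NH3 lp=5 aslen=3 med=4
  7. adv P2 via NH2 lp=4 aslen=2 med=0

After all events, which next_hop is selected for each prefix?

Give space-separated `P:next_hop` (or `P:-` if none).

Op 1: best P0=NH3 P1=- P2=-
Op 2: best P0=- P1=- P2=-
Op 3: best P0=- P1=NH1 P2=-
Op 4: best P0=- P1=NH1 P2=-
Op 5: best P0=- P1=NH1 P2=NH1
Op 6: best P0=NH3 P1=NH1 P2=NH1
Op 7: best P0=NH3 P1=NH1 P2=NH1

Answer: P0:NH3 P1:NH1 P2:NH1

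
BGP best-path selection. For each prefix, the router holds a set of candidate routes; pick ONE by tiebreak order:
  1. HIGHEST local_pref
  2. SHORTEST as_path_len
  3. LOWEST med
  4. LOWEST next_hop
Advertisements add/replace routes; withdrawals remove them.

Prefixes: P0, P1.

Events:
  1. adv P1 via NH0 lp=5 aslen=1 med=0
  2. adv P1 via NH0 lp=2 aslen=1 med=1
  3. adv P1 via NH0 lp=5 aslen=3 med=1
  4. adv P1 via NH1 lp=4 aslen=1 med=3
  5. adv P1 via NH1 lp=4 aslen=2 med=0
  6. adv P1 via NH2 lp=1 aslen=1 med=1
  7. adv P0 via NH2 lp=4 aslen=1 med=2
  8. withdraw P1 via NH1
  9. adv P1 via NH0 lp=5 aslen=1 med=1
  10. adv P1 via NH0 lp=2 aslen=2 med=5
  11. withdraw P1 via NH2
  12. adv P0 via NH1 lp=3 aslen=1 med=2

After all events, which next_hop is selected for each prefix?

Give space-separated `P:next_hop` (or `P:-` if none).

Op 1: best P0=- P1=NH0
Op 2: best P0=- P1=NH0
Op 3: best P0=- P1=NH0
Op 4: best P0=- P1=NH0
Op 5: best P0=- P1=NH0
Op 6: best P0=- P1=NH0
Op 7: best P0=NH2 P1=NH0
Op 8: best P0=NH2 P1=NH0
Op 9: best P0=NH2 P1=NH0
Op 10: best P0=NH2 P1=NH0
Op 11: best P0=NH2 P1=NH0
Op 12: best P0=NH2 P1=NH0

Answer: P0:NH2 P1:NH0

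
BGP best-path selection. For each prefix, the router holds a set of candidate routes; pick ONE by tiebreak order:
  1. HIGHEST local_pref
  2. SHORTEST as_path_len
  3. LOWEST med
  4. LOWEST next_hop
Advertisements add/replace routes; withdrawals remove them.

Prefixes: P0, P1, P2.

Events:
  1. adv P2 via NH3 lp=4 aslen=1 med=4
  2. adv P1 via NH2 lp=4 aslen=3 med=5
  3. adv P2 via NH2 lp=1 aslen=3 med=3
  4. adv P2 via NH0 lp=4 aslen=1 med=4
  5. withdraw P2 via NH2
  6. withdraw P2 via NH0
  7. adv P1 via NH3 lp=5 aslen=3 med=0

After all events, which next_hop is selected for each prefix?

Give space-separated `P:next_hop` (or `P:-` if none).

Answer: P0:- P1:NH3 P2:NH3

Derivation:
Op 1: best P0=- P1=- P2=NH3
Op 2: best P0=- P1=NH2 P2=NH3
Op 3: best P0=- P1=NH2 P2=NH3
Op 4: best P0=- P1=NH2 P2=NH0
Op 5: best P0=- P1=NH2 P2=NH0
Op 6: best P0=- P1=NH2 P2=NH3
Op 7: best P0=- P1=NH3 P2=NH3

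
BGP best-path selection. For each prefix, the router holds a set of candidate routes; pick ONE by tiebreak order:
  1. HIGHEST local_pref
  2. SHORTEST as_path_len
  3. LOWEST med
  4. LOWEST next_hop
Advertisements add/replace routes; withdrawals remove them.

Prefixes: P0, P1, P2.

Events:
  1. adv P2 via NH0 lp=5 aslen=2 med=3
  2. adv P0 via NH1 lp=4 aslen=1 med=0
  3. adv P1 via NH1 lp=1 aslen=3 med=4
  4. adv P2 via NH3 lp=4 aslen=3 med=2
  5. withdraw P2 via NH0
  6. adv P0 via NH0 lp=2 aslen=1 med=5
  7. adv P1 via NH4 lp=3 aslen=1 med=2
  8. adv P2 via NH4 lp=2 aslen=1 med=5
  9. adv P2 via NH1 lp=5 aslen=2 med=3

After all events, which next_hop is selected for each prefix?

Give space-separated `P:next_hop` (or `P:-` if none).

Answer: P0:NH1 P1:NH4 P2:NH1

Derivation:
Op 1: best P0=- P1=- P2=NH0
Op 2: best P0=NH1 P1=- P2=NH0
Op 3: best P0=NH1 P1=NH1 P2=NH0
Op 4: best P0=NH1 P1=NH1 P2=NH0
Op 5: best P0=NH1 P1=NH1 P2=NH3
Op 6: best P0=NH1 P1=NH1 P2=NH3
Op 7: best P0=NH1 P1=NH4 P2=NH3
Op 8: best P0=NH1 P1=NH4 P2=NH3
Op 9: best P0=NH1 P1=NH4 P2=NH1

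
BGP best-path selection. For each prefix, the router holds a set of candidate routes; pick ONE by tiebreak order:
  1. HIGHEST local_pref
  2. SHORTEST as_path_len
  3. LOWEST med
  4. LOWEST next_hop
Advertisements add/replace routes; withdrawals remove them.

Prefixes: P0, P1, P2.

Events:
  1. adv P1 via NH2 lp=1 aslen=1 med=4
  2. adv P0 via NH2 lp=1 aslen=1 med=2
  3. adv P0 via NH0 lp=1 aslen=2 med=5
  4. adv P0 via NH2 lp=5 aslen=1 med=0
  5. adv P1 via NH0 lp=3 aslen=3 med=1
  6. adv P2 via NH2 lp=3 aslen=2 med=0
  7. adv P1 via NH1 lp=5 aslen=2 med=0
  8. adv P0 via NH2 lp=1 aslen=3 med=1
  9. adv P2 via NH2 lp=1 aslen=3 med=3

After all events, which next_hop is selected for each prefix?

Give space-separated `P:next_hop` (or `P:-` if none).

Answer: P0:NH0 P1:NH1 P2:NH2

Derivation:
Op 1: best P0=- P1=NH2 P2=-
Op 2: best P0=NH2 P1=NH2 P2=-
Op 3: best P0=NH2 P1=NH2 P2=-
Op 4: best P0=NH2 P1=NH2 P2=-
Op 5: best P0=NH2 P1=NH0 P2=-
Op 6: best P0=NH2 P1=NH0 P2=NH2
Op 7: best P0=NH2 P1=NH1 P2=NH2
Op 8: best P0=NH0 P1=NH1 P2=NH2
Op 9: best P0=NH0 P1=NH1 P2=NH2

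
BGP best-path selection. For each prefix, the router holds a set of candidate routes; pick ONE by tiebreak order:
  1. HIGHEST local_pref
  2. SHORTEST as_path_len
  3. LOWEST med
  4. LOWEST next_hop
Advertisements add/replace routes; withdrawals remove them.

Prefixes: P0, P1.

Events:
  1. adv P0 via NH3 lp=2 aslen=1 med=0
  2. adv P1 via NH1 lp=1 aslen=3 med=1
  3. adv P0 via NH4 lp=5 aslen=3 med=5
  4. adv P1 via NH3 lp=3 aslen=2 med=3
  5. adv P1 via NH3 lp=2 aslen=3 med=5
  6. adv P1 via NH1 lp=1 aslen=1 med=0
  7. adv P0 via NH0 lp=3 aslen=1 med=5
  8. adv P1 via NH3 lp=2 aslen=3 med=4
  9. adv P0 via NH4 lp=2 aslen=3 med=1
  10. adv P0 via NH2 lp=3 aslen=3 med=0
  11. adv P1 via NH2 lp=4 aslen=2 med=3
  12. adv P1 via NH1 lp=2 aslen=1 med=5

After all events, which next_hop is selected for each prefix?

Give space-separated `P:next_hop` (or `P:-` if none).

Answer: P0:NH0 P1:NH2

Derivation:
Op 1: best P0=NH3 P1=-
Op 2: best P0=NH3 P1=NH1
Op 3: best P0=NH4 P1=NH1
Op 4: best P0=NH4 P1=NH3
Op 5: best P0=NH4 P1=NH3
Op 6: best P0=NH4 P1=NH3
Op 7: best P0=NH4 P1=NH3
Op 8: best P0=NH4 P1=NH3
Op 9: best P0=NH0 P1=NH3
Op 10: best P0=NH0 P1=NH3
Op 11: best P0=NH0 P1=NH2
Op 12: best P0=NH0 P1=NH2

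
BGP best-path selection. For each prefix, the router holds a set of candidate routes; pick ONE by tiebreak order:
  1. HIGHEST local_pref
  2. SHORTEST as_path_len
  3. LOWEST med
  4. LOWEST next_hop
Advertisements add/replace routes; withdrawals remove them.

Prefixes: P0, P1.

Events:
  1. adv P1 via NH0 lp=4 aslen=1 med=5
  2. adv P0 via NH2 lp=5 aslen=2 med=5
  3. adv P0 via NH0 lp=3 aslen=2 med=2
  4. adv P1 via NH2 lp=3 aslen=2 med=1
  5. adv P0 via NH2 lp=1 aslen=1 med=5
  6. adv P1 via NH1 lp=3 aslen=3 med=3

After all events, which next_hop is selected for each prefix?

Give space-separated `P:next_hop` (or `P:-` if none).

Op 1: best P0=- P1=NH0
Op 2: best P0=NH2 P1=NH0
Op 3: best P0=NH2 P1=NH0
Op 4: best P0=NH2 P1=NH0
Op 5: best P0=NH0 P1=NH0
Op 6: best P0=NH0 P1=NH0

Answer: P0:NH0 P1:NH0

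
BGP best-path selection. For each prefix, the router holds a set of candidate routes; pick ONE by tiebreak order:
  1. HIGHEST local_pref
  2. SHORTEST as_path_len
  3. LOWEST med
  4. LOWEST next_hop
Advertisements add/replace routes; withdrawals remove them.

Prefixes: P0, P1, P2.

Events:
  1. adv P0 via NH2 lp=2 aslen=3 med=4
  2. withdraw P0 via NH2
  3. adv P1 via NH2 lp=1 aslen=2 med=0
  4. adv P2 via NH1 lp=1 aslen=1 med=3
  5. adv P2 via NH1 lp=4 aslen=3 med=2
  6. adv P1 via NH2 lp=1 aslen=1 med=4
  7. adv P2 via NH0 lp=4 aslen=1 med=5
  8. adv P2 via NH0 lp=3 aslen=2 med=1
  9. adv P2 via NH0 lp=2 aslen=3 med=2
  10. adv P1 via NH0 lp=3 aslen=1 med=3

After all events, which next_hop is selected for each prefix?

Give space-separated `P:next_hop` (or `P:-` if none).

Op 1: best P0=NH2 P1=- P2=-
Op 2: best P0=- P1=- P2=-
Op 3: best P0=- P1=NH2 P2=-
Op 4: best P0=- P1=NH2 P2=NH1
Op 5: best P0=- P1=NH2 P2=NH1
Op 6: best P0=- P1=NH2 P2=NH1
Op 7: best P0=- P1=NH2 P2=NH0
Op 8: best P0=- P1=NH2 P2=NH1
Op 9: best P0=- P1=NH2 P2=NH1
Op 10: best P0=- P1=NH0 P2=NH1

Answer: P0:- P1:NH0 P2:NH1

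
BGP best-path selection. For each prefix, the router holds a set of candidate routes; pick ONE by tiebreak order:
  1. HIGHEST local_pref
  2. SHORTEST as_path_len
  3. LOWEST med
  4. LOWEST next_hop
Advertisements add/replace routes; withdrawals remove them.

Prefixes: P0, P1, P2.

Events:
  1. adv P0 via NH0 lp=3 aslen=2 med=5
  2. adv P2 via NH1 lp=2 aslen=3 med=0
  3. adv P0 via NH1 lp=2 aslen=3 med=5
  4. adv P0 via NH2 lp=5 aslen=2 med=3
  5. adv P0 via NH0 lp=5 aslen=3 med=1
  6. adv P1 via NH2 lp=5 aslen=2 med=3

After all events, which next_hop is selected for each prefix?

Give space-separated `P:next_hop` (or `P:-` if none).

Op 1: best P0=NH0 P1=- P2=-
Op 2: best P0=NH0 P1=- P2=NH1
Op 3: best P0=NH0 P1=- P2=NH1
Op 4: best P0=NH2 P1=- P2=NH1
Op 5: best P0=NH2 P1=- P2=NH1
Op 6: best P0=NH2 P1=NH2 P2=NH1

Answer: P0:NH2 P1:NH2 P2:NH1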